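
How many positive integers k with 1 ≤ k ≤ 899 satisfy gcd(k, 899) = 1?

899 = 29 × 31.
φ(29) = 29 − 1 = 28.
φ(31) = 31 − 1 = 30.
Since φ is multiplicative, φ(899) = 28 · 30 = 840.

840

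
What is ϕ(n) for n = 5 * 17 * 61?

φ(5) = 5 − 1 = 4.
φ(17) = 17 − 1 = 16.
φ(61) = 61 − 1 = 60.
φ(5185) = 4 × 16 × 60 = 3840.

3840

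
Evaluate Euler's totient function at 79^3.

486798

φ(79^3) = 79^3 − 79^2 = 493039 − 6241 = 486798.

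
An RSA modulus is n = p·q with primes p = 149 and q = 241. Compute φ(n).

φ(149) = 149 − 1 = 148.
φ(241) = 241 − 1 = 240.
φ(35909) = 148 × 240 = 35520.

35520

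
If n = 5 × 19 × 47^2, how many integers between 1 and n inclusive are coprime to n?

φ(5) = 5 − 1 = 4.
φ(19) = 19 − 1 = 18.
φ(47^2) = 47^1·(47−1) = 47·46 = 2162.
Since φ is multiplicative, φ(209855) = 4 · 18 · 2162 = 155664.

155664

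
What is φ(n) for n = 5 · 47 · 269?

49312

φ(63215) = 63215 · (1 − 1/5) · (1 − 1/47) · (1 − 1/269)
       = 63215 · 49312/63215 = 49312.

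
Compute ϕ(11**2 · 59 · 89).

φ(635371) = 635371 · (1 − 1/11) · (1 − 1/59) · (1 − 1/89)
       = 635371 · 51040/57761 = 561440.

561440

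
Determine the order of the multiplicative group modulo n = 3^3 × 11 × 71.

12600

φ(3^3) = 3^2·(3−1) = 9·2 = 18.
φ(11) = 11 − 1 = 10.
φ(71) = 71 − 1 = 70.
φ(21087) = 18 × 10 × 70 = 12600.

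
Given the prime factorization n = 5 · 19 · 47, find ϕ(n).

3312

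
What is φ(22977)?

14256

22977 = 3^3 · 23 · 37.
φ(3^3) = 3^2·(3−1) = 9·2 = 18.
φ(23) = 23 − 1 = 22.
φ(37) = 37 − 1 = 36.
φ(22977) = 18 × 22 × 36 = 14256.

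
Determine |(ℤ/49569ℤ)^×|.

28800

First factor: 49569 = 3 * 13 * 31 * 41.
φ(49569) = 49569 · (1 − 1/3) · (1 − 1/13) · (1 − 1/31) · (1 − 1/41)
       = 49569 · 28800/49569 = 28800.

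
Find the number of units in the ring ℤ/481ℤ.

432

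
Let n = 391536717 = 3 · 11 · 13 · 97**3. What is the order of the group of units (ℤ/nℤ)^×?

φ(391536717) = 391536717 · (1 − 1/3) · (1 − 1/11) · (1 − 1/13) · (1 − 1/97)
       = 391536717 · 23040/41613 = 216783360.

216783360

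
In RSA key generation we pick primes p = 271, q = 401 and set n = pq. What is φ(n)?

φ(pq) = (p−1)(q−1) = 270 · 400 = 108000.

108000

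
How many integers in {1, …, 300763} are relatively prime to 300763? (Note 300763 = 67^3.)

296274

φ(67^3) = 67^2·(67−1) = 4489·66 = 296274.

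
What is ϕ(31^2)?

930

φ(961) = 961 · (1 − 1/31)
       = 961 · 30/31 = 930.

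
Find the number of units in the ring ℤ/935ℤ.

640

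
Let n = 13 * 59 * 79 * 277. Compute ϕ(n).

14983488

φ(13) = 13 − 1 = 12.
φ(59) = 59 − 1 = 58.
φ(79) = 79 − 1 = 78.
φ(277) = 277 − 1 = 276.
Multiply: 12 · 58 · 78 · 276 = 14983488.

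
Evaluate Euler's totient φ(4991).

First factor: 4991 = 7 · 23 · 31.
φ(7) = 7 − 1 = 6.
φ(23) = 23 − 1 = 22.
φ(31) = 31 − 1 = 30.
φ(4991) = 6 × 22 × 30 = 3960.

3960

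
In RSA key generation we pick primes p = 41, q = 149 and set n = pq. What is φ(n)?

5920

φ(n) = (p − 1)(q − 1) = (41−1)(149−1) = 40·148 = 5920.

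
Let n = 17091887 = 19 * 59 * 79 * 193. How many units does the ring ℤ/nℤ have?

φ(17091887) = 17091887 · (1 − 1/19) · (1 − 1/59) · (1 − 1/79) · (1 − 1/193)
       = 17091887 · 15634944/17091887 = 15634944.

15634944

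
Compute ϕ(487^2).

φ(487^2) = 487^1·(487−1) = 487·486 = 236682.

236682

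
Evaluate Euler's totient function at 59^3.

201898

φ(205379) = 205379 · (1 − 1/59)
       = 205379 · 58/59 = 201898.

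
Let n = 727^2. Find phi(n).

φ(727^2) = 727^2 − 727^1 = 528529 − 727 = 527802.

527802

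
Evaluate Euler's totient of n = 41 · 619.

24720

φ(41) = 41 − 1 = 40.
φ(619) = 619 − 1 = 618.
Multiply: 40 · 618 = 24720.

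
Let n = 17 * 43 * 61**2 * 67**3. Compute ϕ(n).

φ(818090698913) = 818090698913 · (1 − 1/17) · (1 − 1/43) · (1 − 1/61) · (1 − 1/67)
       = 818090698913 · 2661120/2987597 = 728691828480.

728691828480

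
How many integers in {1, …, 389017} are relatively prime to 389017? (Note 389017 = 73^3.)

383688

φ(389017) = 389017 · (1 − 1/73)
       = 389017 · 72/73 = 383688.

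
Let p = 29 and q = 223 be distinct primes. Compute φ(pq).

φ(pq) = (p−1)(q−1) = 28 · 222 = 6216.

6216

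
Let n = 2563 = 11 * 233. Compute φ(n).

φ(2563) = 2563 · (1 − 1/11) · (1 − 1/233)
       = 2563 · 2320/2563 = 2320.

2320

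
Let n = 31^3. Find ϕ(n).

φ(29791) = 29791 · (1 − 1/31)
       = 29791 · 30/31 = 28830.

28830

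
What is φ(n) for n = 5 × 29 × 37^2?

φ(198505) = 198505 · (1 − 1/5) · (1 − 1/29) · (1 − 1/37)
       = 198505 · 4032/5365 = 149184.

149184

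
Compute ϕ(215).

168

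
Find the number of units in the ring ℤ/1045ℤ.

720

Prime factorization: 1045 = 5 × 11 × 19.
φ(5) = 5 − 1 = 4.
φ(11) = 11 − 1 = 10.
φ(19) = 19 − 1 = 18.
φ(1045) = 4 × 10 × 18 = 720.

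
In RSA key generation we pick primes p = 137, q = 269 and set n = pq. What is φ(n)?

φ(n) = (p − 1)(q − 1) = (137−1)(269−1) = 136·268 = 36448.

36448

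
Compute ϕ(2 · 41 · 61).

φ(5002) = 5002 · (1 − 1/2) · (1 − 1/41) · (1 − 1/61)
       = 5002 · 2400/5002 = 2400.

2400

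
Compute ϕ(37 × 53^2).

99216

φ(37) = 37 − 1 = 36.
φ(53^2) = 53^2 − 53^1 = 2809 − 53 = 2756.
Multiply: 36 · 2756 = 99216.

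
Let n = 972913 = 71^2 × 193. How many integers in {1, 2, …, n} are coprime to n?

954240

φ(972913) = 972913 · (1 − 1/71) · (1 − 1/193)
       = 972913 · 13440/13703 = 954240.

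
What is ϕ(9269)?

7920

First factor: 9269 = 13 · 23 · 31.
φ(13) = 13 − 1 = 12.
φ(23) = 23 − 1 = 22.
φ(31) = 31 − 1 = 30.
Multiply: 12 · 22 · 30 = 7920.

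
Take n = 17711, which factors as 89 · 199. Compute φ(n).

17424

φ(17711) = 17711 · (1 − 1/89) · (1 − 1/199)
       = 17711 · 17424/17711 = 17424.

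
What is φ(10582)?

Prime factorization: 10582 = 2 × 11 × 13 × 37.
φ(10582) = 10582 · (1 − 1/2) · (1 − 1/11) · (1 − 1/13) · (1 − 1/37)
       = 10582 · 4320/10582 = 4320.

4320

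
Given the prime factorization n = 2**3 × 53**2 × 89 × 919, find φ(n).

890562816

φ(2^3) = 2^2·(2−1) = 4·1 = 4.
φ(53^2) = 53^2 − 53^1 = 2809 − 53 = 2756.
φ(89) = 89 − 1 = 88.
φ(919) = 919 − 1 = 918.
Multiply: 4 · 2756 · 88 · 918 = 890562816.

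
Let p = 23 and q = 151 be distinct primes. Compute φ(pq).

3300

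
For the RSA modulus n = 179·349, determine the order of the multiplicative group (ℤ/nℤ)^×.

For distinct primes, φ(pq) = (p−1)(q−1) = 178 × 348 = 61944.

61944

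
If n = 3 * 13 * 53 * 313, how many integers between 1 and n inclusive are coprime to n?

389376

φ(646971) = 646971 · (1 − 1/3) · (1 − 1/13) · (1 − 1/53) · (1 − 1/313)
       = 646971 · 389376/646971 = 389376.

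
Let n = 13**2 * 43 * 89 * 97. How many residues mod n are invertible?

φ(13^2) = 13^1·(13−1) = 13·12 = 156.
φ(43) = 43 − 1 = 42.
φ(89) = 89 − 1 = 88.
φ(97) = 97 − 1 = 96.
φ(62736011) = 156 × 42 × 88 × 96 = 55351296.

55351296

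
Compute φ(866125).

Prime factorization: 866125 = 5^3 · 13^2 · 41.
φ(5^3) = 5^3 − 5^2 = 125 − 25 = 100.
φ(13^2) = 13^1·(13−1) = 13·12 = 156.
φ(41) = 41 − 1 = 40.
Since φ is multiplicative, φ(866125) = 100 · 156 · 40 = 624000.

624000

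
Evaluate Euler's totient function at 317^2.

φ(317^2) = 317^2 − 317^1 = 100489 − 317 = 100172.

100172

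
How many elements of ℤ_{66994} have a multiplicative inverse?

First factor: 66994 = 2 · 19 · 41 · 43.
φ(66994) = 66994 · (1 − 1/2) · (1 − 1/19) · (1 − 1/41) · (1 − 1/43)
       = 66994 · 30240/66994 = 30240.

30240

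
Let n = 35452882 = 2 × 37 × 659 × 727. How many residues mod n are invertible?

17197488

φ(35452882) = 35452882 · (1 − 1/2) · (1 − 1/37) · (1 − 1/659) · (1 − 1/727)
       = 35452882 · 17197488/35452882 = 17197488.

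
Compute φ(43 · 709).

29736

φ(43) = 43 − 1 = 42.
φ(709) = 709 − 1 = 708.
Multiply: 42 · 708 = 29736.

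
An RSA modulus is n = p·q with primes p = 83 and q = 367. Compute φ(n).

30012

φ(n) = (p − 1)(q − 1) = (83−1)(367−1) = 82·366 = 30012.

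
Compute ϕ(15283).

13440

First factor: 15283 = 17 * 29 * 31.
φ(15283) = 15283 · (1 − 1/17) · (1 − 1/29) · (1 − 1/31)
       = 15283 · 13440/15283 = 13440.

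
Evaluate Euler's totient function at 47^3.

101614

φ(47^3) = 47^2·(47−1) = 2209·46 = 101614.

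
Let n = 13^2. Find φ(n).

φ(13^2) = 13^2 − 13^1 = 169 − 13 = 156.

156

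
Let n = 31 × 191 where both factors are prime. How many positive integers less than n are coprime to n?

φ(31) = 31 − 1 = 30.
φ(191) = 191 − 1 = 190.
φ(5921) = 30 × 190 = 5700.

5700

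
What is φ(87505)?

60480

Prime factorization: 87505 = 5 * 11 * 37 * 43.
φ(87505) = 87505 · (1 − 1/5) · (1 − 1/11) · (1 − 1/37) · (1 − 1/43)
       = 87505 · 60480/87505 = 60480.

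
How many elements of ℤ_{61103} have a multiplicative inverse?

Factor 61103: 61103 = 7^2 · 29 · 43.
φ(7^2) = 7^1·(7−1) = 7·6 = 42.
φ(29) = 29 − 1 = 28.
φ(43) = 43 − 1 = 42.
Since φ is multiplicative, φ(61103) = 42 · 28 · 42 = 49392.

49392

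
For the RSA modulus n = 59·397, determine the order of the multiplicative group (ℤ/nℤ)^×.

22968

φ(59) = 59 − 1 = 58.
φ(397) = 397 − 1 = 396.
Since φ is multiplicative, φ(23423) = 58 · 396 = 22968.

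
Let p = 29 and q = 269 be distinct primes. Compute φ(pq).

7504

φ(29) = 29 − 1 = 28.
φ(269) = 269 − 1 = 268.
Multiply: 28 · 268 = 7504.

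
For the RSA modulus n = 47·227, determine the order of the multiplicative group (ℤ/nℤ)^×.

φ(10669) = 10669 · (1 − 1/47) · (1 − 1/227)
       = 10669 · 10396/10669 = 10396.

10396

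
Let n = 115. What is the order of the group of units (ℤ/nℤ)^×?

115 = 5 · 23.
φ(115) = 115 · (1 − 1/5) · (1 − 1/23)
       = 115 · 88/115 = 88.

88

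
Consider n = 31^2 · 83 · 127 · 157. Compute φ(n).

φ(31^2) = 31^2 − 31^1 = 961 − 31 = 930.
φ(83) = 83 − 1 = 82.
φ(127) = 127 − 1 = 126.
φ(157) = 157 − 1 = 156.
Since φ is multiplicative, φ(1590394457) = 930 · 82 · 126 · 156 = 1498966560.

1498966560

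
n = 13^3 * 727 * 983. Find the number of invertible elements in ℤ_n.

1445826096

φ(1570066277) = 1570066277 · (1 − 1/13) · (1 − 1/727) · (1 − 1/983)
       = 1570066277 · 8555184/9290333 = 1445826096.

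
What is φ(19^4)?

123462

φ(19^4) = 19^4 − 19^3 = 130321 − 6859 = 123462.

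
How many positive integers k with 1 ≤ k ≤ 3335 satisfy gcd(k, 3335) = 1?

2464

Factor 3335: 3335 = 5 · 23 · 29.
φ(3335) = 3335 · (1 − 1/5) · (1 − 1/23) · (1 − 1/29)
       = 3335 · 2464/3335 = 2464.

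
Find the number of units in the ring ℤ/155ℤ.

120

Prime factorization: 155 = 5 × 31.
φ(155) = 155 · (1 − 1/5) · (1 − 1/31)
       = 155 · 120/155 = 120.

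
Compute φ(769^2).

590592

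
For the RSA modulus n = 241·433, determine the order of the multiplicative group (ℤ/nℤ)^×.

φ(pq) = (p−1)(q−1) = 240 · 432 = 103680.

103680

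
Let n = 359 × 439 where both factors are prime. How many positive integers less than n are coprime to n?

φ(157601) = 157601 · (1 − 1/359) · (1 − 1/439)
       = 157601 · 156804/157601 = 156804.

156804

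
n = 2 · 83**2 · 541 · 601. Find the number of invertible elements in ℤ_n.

2205144000

φ(2) = 2 − 1 = 1.
φ(83^2) = 83^2 − 83^1 = 6889 − 83 = 6806.
φ(541) = 541 − 1 = 540.
φ(601) = 601 − 1 = 600.
Multiply: 1 · 6806 · 540 · 600 = 2205144000.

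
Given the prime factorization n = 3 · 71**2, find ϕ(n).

9940

φ(3) = 3 − 1 = 2.
φ(71^2) = 71^2 − 71^1 = 5041 − 71 = 4970.
Since φ is multiplicative, φ(15123) = 2 · 4970 = 9940.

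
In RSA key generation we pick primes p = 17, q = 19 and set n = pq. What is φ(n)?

φ(323) = 323 · (1 − 1/17) · (1 − 1/19)
       = 323 · 288/323 = 288.

288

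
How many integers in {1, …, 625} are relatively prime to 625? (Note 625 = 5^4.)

500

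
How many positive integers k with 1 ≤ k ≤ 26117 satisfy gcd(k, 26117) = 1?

20160

Prime factorization: 26117 = 7**2 · 13 · 41.
φ(7^2) = 7^1·(7−1) = 7·6 = 42.
φ(13) = 13 − 1 = 12.
φ(41) = 41 − 1 = 40.
Multiply: 42 · 12 · 40 = 20160.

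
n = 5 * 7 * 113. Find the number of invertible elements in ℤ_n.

φ(3955) = 3955 · (1 − 1/5) · (1 − 1/7) · (1 − 1/113)
       = 3955 · 2688/3955 = 2688.

2688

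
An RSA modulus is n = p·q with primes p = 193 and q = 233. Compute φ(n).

44544

φ(193) = 193 − 1 = 192.
φ(233) = 233 − 1 = 232.
Multiply: 192 · 232 = 44544.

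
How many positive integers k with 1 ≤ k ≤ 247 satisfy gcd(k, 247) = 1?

216

247 = 13 · 19.
φ(13) = 13 − 1 = 12.
φ(19) = 19 − 1 = 18.
φ(247) = 12 × 18 = 216.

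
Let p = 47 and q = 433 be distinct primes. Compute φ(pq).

19872

φ(n) = (p − 1)(q − 1) = (47−1)(433−1) = 46·432 = 19872.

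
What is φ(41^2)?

φ(41^2) = 41^1·(41−1) = 41·40 = 1640.

1640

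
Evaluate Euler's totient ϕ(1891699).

Factor 1891699: 1891699 = 29 · 37 · 41 · 43.
φ(1891699) = 1891699 · (1 − 1/29) · (1 − 1/37) · (1 − 1/41) · (1 − 1/43)
       = 1891699 · 1693440/1891699 = 1693440.

1693440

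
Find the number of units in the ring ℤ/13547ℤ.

11880

13547 = 19 × 23 × 31.
φ(19) = 19 − 1 = 18.
φ(23) = 23 − 1 = 22.
φ(31) = 31 − 1 = 30.
φ(13547) = 18 × 22 × 30 = 11880.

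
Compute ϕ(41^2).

φ(41^2) = 41^1·(41−1) = 41·40 = 1640.

1640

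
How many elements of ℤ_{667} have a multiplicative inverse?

616

Factor 667: 667 = 23 * 29.
φ(667) = 667 · (1 − 1/23) · (1 − 1/29)
       = 667 · 616/667 = 616.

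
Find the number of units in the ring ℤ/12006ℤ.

3696

Prime factorization: 12006 = 2 * 3^2 * 23 * 29.
φ(12006) = 12006 · (1 − 1/2) · (1 − 1/3) · (1 − 1/23) · (1 − 1/29)
       = 12006 · 1232/4002 = 3696.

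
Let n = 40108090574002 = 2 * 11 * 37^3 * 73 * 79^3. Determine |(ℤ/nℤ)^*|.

17273773895040

φ(40108090574002) = 40108090574002 · (1 − 1/2) · (1 − 1/11) · (1 − 1/37) · (1 − 1/73) · (1 − 1/79)
       = 40108090574002 · 2021760/4694338 = 17273773895040.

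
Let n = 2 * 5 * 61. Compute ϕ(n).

φ(610) = 610 · (1 − 1/2) · (1 − 1/5) · (1 − 1/61)
       = 610 · 240/610 = 240.

240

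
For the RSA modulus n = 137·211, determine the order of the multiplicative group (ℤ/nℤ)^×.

28560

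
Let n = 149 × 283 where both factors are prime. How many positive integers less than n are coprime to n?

41736

φ(149) = 149 − 1 = 148.
φ(283) = 283 − 1 = 282.
Multiply: 148 · 282 = 41736.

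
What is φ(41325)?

20160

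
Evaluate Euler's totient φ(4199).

4199 = 13 · 17 · 19.
φ(13) = 13 − 1 = 12.
φ(17) = 17 − 1 = 16.
φ(19) = 19 − 1 = 18.
Since φ is multiplicative, φ(4199) = 12 · 16 · 18 = 3456.

3456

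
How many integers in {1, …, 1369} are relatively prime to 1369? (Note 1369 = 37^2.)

1332

φ(37^2) = 37^1·(37−1) = 37·36 = 1332.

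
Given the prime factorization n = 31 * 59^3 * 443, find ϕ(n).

2677167480

φ(2820469807) = 2820469807 · (1 − 1/31) · (1 − 1/59) · (1 − 1/443)
       = 2820469807 · 769080/810247 = 2677167480.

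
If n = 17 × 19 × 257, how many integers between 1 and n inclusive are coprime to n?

73728

φ(17) = 17 − 1 = 16.
φ(19) = 19 − 1 = 18.
φ(257) = 257 − 1 = 256.
φ(83011) = 16 × 18 × 256 = 73728.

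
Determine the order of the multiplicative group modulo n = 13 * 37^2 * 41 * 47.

29410560

φ(34294819) = 34294819 · (1 − 1/13) · (1 − 1/37) · (1 − 1/41) · (1 − 1/47)
       = 34294819 · 794880/926887 = 29410560.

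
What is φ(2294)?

Prime factorization: 2294 = 2 * 31 * 37.
φ(2294) = 2294 · (1 − 1/2) · (1 − 1/31) · (1 − 1/37)
       = 2294 · 1080/2294 = 1080.

1080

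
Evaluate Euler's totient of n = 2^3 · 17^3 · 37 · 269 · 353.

φ(138091027336) = 138091027336 · (1 − 1/2) · (1 − 1/17) · (1 − 1/37) · (1 − 1/269) · (1 − 1/353)
       = 138091027336 · 54337536/119455906 = 62814191616.

62814191616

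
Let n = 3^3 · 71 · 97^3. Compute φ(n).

1138112640

φ(3^3) = 3^3 − 3^2 = 27 − 9 = 18.
φ(71) = 71 − 1 = 70.
φ(97^3) = 97^3 − 97^2 = 912673 − 9409 = 903264.
Since φ is multiplicative, φ(1749594141) = 18 · 70 · 903264 = 1138112640.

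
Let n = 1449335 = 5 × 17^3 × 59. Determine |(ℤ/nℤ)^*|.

1072768

φ(5) = 5 − 1 = 4.
φ(17^3) = 17^3 − 17^2 = 4913 − 289 = 4624.
φ(59) = 59 − 1 = 58.
φ(1449335) = 4 × 4624 × 58 = 1072768.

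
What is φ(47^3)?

101614

φ(47^3) = 47^2·(47−1) = 2209·46 = 101614.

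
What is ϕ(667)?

616

Prime factorization: 667 = 23 × 29.
φ(667) = 667 · (1 − 1/23) · (1 − 1/29)
       = 667 · 616/667 = 616.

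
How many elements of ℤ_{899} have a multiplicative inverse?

840

899 = 29 · 31.
φ(29) = 29 − 1 = 28.
φ(31) = 31 − 1 = 30.
φ(899) = 28 × 30 = 840.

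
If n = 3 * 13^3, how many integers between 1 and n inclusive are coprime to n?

4056

φ(6591) = 6591 · (1 − 1/3) · (1 − 1/13)
       = 6591 · 24/39 = 4056.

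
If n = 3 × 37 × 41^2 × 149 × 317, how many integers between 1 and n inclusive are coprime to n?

5522365440

φ(8813252703) = 8813252703 · (1 − 1/3) · (1 − 1/37) · (1 − 1/41) · (1 − 1/149) · (1 − 1/317)
       = 8813252703 · 134691840/214957383 = 5522365440.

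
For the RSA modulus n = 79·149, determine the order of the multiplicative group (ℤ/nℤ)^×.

φ(n) = (p − 1)(q − 1) = (79−1)(149−1) = 78·148 = 11544.

11544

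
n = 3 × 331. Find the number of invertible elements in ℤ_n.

φ(993) = 993 · (1 − 1/3) · (1 − 1/331)
       = 993 · 660/993 = 660.

660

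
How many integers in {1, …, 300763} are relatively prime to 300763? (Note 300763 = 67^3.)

φ(300763) = 300763 · (1 − 1/67)
       = 300763 · 66/67 = 296274.

296274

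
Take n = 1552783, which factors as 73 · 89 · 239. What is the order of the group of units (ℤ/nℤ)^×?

φ(73) = 73 − 1 = 72.
φ(89) = 89 − 1 = 88.
φ(239) = 239 − 1 = 238.
φ(1552783) = 72 × 88 × 238 = 1507968.

1507968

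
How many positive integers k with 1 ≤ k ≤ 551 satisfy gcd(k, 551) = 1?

551 = 19 · 29.
φ(551) = 551 · (1 − 1/19) · (1 − 1/29)
       = 551 · 504/551 = 504.

504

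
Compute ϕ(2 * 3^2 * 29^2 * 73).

φ(2) = 2 − 1 = 1.
φ(3^2) = 3^1·(3−1) = 3·2 = 6.
φ(29^2) = 29^2 − 29^1 = 841 − 29 = 812.
φ(73) = 73 − 1 = 72.
φ(1105074) = 1 × 6 × 812 × 72 = 350784.

350784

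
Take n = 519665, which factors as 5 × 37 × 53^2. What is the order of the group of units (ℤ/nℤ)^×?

φ(5) = 5 − 1 = 4.
φ(37) = 37 − 1 = 36.
φ(53^2) = 53^2 − 53^1 = 2809 − 53 = 2756.
Since φ is multiplicative, φ(519665) = 4 · 36 · 2756 = 396864.

396864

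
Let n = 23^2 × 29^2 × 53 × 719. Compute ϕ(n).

φ(23^2) = 23^2 − 23^1 = 529 − 23 = 506.
φ(29^2) = 29^2 − 29^1 = 841 − 29 = 812.
φ(53) = 53 − 1 = 52.
φ(719) = 719 − 1 = 718.
φ(16953385123) = 506 × 812 × 52 × 718 = 15340316992.

15340316992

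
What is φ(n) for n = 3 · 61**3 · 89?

39293760

φ(60603927) = 60603927 · (1 − 1/3) · (1 − 1/61) · (1 − 1/89)
       = 60603927 · 10560/16287 = 39293760.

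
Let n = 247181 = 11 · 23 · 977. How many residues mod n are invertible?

214720

φ(247181) = 247181 · (1 − 1/11) · (1 − 1/23) · (1 − 1/977)
       = 247181 · 214720/247181 = 214720.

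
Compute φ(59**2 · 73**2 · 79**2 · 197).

21722666120064

φ(22807104489773) = 22807104489773 · (1 − 1/59) · (1 − 1/73) · (1 − 1/79) · (1 − 1/197)
       = 22807104489773 · 63842688/67029841 = 21722666120064.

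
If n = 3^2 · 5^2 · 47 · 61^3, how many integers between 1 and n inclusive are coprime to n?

1232395200

φ(3^2) = 3^2 − 3^1 = 9 − 3 = 6.
φ(5^2) = 5^2 − 5^1 = 25 − 5 = 20.
φ(47) = 47 − 1 = 46.
φ(61^3) = 61^2·(61−1) = 3721·60 = 223260.
Since φ is multiplicative, φ(2400324075) = 6 · 20 · 46 · 223260 = 1232395200.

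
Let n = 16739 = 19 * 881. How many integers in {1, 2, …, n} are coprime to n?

φ(19) = 19 − 1 = 18.
φ(881) = 881 − 1 = 880.
φ(16739) = 18 × 880 = 15840.

15840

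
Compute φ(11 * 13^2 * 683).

1063920

φ(11) = 11 − 1 = 10.
φ(13^2) = 13^2 − 13^1 = 169 − 13 = 156.
φ(683) = 683 − 1 = 682.
Multiply: 10 · 156 · 682 = 1063920.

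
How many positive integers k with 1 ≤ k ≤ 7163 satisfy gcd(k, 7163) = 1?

6048

Prime factorization: 7163 = 13 * 19 * 29.
φ(13) = 13 − 1 = 12.
φ(19) = 19 − 1 = 18.
φ(29) = 29 − 1 = 28.
Since φ is multiplicative, φ(7163) = 12 · 18 · 28 = 6048.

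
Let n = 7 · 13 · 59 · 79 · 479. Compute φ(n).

φ(7) = 7 − 1 = 6.
φ(13) = 13 − 1 = 12.
φ(59) = 59 − 1 = 58.
φ(79) = 79 − 1 = 78.
φ(479) = 479 − 1 = 478.
Since φ is multiplicative, φ(203168329) = 6 · 12 · 58 · 78 · 478 = 155697984.

155697984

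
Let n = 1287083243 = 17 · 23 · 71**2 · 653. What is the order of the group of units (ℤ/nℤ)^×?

1140634880

φ(1287083243) = 1287083243 · (1 − 1/17) · (1 − 1/23) · (1 − 1/71) · (1 − 1/653)
       = 1287083243 · 16065280/18127933 = 1140634880.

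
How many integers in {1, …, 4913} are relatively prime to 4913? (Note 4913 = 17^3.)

4624

φ(4913) = 4913 · (1 − 1/17)
       = 4913 · 16/17 = 4624.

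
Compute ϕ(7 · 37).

216

φ(7) = 7 − 1 = 6.
φ(37) = 37 − 1 = 36.
Since φ is multiplicative, φ(259) = 6 · 36 = 216.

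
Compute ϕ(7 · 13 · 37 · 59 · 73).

10824192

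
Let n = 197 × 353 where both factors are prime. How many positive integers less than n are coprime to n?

φ(n) = (p − 1)(q − 1) = (197−1)(353−1) = 196·352 = 68992.

68992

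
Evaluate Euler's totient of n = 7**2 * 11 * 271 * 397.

44906400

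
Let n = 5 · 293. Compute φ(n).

1168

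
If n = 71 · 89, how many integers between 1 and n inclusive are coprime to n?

6160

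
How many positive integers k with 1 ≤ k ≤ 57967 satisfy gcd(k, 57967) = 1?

First factor: 57967 = 7^3 * 13^2.
φ(57967) = 57967 · (1 − 1/7) · (1 − 1/13)
       = 57967 · 72/91 = 45864.

45864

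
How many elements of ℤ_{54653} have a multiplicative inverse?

50400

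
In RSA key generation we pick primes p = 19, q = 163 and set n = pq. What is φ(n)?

2916

φ(19) = 19 − 1 = 18.
φ(163) = 163 − 1 = 162.
Since φ is multiplicative, φ(3097) = 18 · 162 = 2916.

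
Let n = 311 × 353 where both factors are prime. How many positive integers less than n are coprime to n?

109120

φ(109783) = 109783 · (1 − 1/311) · (1 − 1/353)
       = 109783 · 109120/109783 = 109120.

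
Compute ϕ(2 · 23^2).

φ(1058) = 1058 · (1 − 1/2) · (1 − 1/23)
       = 1058 · 22/46 = 506.

506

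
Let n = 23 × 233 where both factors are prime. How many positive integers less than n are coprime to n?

φ(pq) = (p−1)(q−1) = 22 · 232 = 5104.

5104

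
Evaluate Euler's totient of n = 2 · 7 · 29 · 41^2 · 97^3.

φ(622886545078) = 622886545078 · (1 − 1/2) · (1 − 1/7) · (1 − 1/29) · (1 − 1/41) · (1 − 1/97)
       = 622886545078 · 645120/1614662 = 248867297280.

248867297280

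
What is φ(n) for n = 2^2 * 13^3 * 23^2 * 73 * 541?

79794823680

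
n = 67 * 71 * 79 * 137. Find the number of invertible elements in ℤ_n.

49008960

φ(67) = 67 − 1 = 66.
φ(71) = 71 − 1 = 70.
φ(79) = 79 − 1 = 78.
φ(137) = 137 − 1 = 136.
Multiply: 66 · 70 · 78 · 136 = 49008960.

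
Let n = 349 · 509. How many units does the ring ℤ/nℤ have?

176784

φ(349) = 349 − 1 = 348.
φ(509) = 509 − 1 = 508.
Multiply: 348 · 508 = 176784.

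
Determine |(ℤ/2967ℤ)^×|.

1848

Prime factorization: 2967 = 3 · 23 · 43.
φ(3) = 3 − 1 = 2.
φ(23) = 23 − 1 = 22.
φ(43) = 43 − 1 = 42.
Since φ is multiplicative, φ(2967) = 2 · 22 · 42 = 1848.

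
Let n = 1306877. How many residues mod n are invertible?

1010880

Factor 1306877: 1306877 = 11 * 13^2 * 19 * 37.
φ(1306877) = 1306877 · (1 − 1/11) · (1 − 1/13) · (1 − 1/19) · (1 − 1/37)
       = 1306877 · 77760/100529 = 1010880.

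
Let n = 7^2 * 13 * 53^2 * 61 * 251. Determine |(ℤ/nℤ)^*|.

20835360000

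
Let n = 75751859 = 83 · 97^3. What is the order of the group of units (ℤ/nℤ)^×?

φ(83) = 83 − 1 = 82.
φ(97^3) = 97^2·(97−1) = 9409·96 = 903264.
Multiply: 82 · 903264 = 74067648.

74067648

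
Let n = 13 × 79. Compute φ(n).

φ(13) = 13 − 1 = 12.
φ(79) = 79 − 1 = 78.
Multiply: 12 · 78 = 936.

936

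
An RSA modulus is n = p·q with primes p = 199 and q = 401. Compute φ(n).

For distinct primes, φ(pq) = (p−1)(q−1) = 198 × 400 = 79200.

79200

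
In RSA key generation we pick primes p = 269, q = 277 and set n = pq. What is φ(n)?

73968

φ(269) = 269 − 1 = 268.
φ(277) = 277 − 1 = 276.
Since φ is multiplicative, φ(74513) = 268 · 276 = 73968.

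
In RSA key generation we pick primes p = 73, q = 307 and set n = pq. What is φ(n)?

22032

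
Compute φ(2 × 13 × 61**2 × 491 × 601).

12912480000

φ(28548873886) = 28548873886 · (1 − 1/2) · (1 − 1/13) · (1 − 1/61) · (1 − 1/491) · (1 − 1/601)
       = 28548873886 · 211680000/468014326 = 12912480000.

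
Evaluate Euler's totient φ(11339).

11339 = 17 * 23 * 29.
φ(17) = 17 − 1 = 16.
φ(23) = 23 − 1 = 22.
φ(29) = 29 − 1 = 28.
Since φ is multiplicative, φ(11339) = 16 · 22 · 28 = 9856.

9856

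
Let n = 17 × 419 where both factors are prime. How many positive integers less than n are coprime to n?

6688

φ(17) = 17 − 1 = 16.
φ(419) = 419 − 1 = 418.
Multiply: 16 · 418 = 6688.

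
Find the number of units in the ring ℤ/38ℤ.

First factor: 38 = 2 · 19.
φ(38) = 38 · (1 − 1/2) · (1 − 1/19)
       = 38 · 18/38 = 18.

18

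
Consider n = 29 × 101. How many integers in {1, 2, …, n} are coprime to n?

2800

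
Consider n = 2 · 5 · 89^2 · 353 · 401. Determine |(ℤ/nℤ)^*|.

φ(2) = 2 − 1 = 1.
φ(5) = 5 − 1 = 4.
φ(89^2) = 89^2 − 89^1 = 7921 − 89 = 7832.
φ(353) = 353 − 1 = 352.
φ(401) = 401 − 1 = 400.
Multiply: 1 · 4 · 7832 · 352 · 400 = 4410982400.

4410982400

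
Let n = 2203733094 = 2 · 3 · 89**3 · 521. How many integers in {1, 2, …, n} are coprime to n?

724929920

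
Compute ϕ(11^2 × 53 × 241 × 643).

φ(993777719) = 993777719 · (1 − 1/11) · (1 − 1/53) · (1 − 1/241) · (1 − 1/643)
       = 993777719 · 80121600/90343429 = 881337600.

881337600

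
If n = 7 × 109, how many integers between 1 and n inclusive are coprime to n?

648

φ(763) = 763 · (1 − 1/7) · (1 − 1/109)
       = 763 · 648/763 = 648.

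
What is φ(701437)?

580800

First factor: 701437 = 11**3 · 17 · 31.
φ(11^3) = 11^2·(11−1) = 121·10 = 1210.
φ(17) = 17 − 1 = 16.
φ(31) = 31 − 1 = 30.
φ(701437) = 1210 × 16 × 30 = 580800.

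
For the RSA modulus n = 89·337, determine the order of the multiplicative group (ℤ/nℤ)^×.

φ(n) = (p − 1)(q − 1) = (89−1)(337−1) = 88·336 = 29568.

29568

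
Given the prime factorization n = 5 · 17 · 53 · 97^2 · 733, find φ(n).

φ(5) = 5 − 1 = 4.
φ(17) = 17 − 1 = 16.
φ(53) = 53 − 1 = 52.
φ(97^2) = 97^2 − 97^1 = 9409 − 97 = 9312.
φ(733) = 733 − 1 = 732.
Since φ is multiplicative, φ(31070070485) = 4 · 16 · 52 · 9312 · 732 = 22684925952.

22684925952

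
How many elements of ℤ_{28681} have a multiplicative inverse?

25872

28681 = 23 * 29 * 43.
φ(23) = 23 − 1 = 22.
φ(29) = 29 − 1 = 28.
φ(43) = 43 − 1 = 42.
Since φ is multiplicative, φ(28681) = 22 · 28 · 42 = 25872.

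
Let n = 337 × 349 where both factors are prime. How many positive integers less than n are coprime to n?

φ(117613) = 117613 · (1 − 1/337) · (1 − 1/349)
       = 117613 · 116928/117613 = 116928.

116928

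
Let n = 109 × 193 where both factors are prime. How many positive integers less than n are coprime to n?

For distinct primes, φ(pq) = (p−1)(q−1) = 108 × 192 = 20736.

20736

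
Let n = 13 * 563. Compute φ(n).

φ(7319) = 7319 · (1 − 1/13) · (1 − 1/563)
       = 7319 · 6744/7319 = 6744.

6744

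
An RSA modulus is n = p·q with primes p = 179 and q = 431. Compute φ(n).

76540

φ(77149) = 77149 · (1 − 1/179) · (1 − 1/431)
       = 77149 · 76540/77149 = 76540.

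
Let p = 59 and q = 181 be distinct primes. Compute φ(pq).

10440

φ(59) = 59 − 1 = 58.
φ(181) = 181 − 1 = 180.
Multiply: 58 · 180 = 10440.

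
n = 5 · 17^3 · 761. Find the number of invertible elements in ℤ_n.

φ(5) = 5 − 1 = 4.
φ(17^3) = 17^2·(17−1) = 289·16 = 4624.
φ(761) = 761 − 1 = 760.
φ(18693965) = 4 × 4624 × 760 = 14056960.

14056960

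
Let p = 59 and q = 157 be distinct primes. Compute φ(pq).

9048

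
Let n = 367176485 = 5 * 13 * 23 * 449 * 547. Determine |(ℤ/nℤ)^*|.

258306048

φ(5) = 5 − 1 = 4.
φ(13) = 13 − 1 = 12.
φ(23) = 23 − 1 = 22.
φ(449) = 449 − 1 = 448.
φ(547) = 547 − 1 = 546.
Multiply: 4 · 12 · 22 · 448 · 546 = 258306048.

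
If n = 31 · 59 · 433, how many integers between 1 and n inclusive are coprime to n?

751680

φ(791957) = 791957 · (1 − 1/31) · (1 − 1/59) · (1 − 1/433)
       = 791957 · 751680/791957 = 751680.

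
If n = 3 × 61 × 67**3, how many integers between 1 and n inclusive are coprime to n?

35552880

φ(3) = 3 − 1 = 2.
φ(61) = 61 − 1 = 60.
φ(67^3) = 67^3 − 67^2 = 300763 − 4489 = 296274.
Multiply: 2 · 60 · 296274 = 35552880.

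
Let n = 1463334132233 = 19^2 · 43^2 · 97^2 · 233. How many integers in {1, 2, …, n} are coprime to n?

1334365498368

φ(1463334132233) = 1463334132233 · (1 − 1/19) · (1 − 1/43) · (1 − 1/97) · (1 − 1/233)
       = 1463334132233 · 16837632/18465017 = 1334365498368.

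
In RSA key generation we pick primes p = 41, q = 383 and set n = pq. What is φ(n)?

φ(41) = 41 − 1 = 40.
φ(383) = 383 − 1 = 382.
φ(15703) = 40 × 382 = 15280.

15280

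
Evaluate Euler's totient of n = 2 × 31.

φ(62) = 62 · (1 − 1/2) · (1 − 1/31)
       = 62 · 30/62 = 30.

30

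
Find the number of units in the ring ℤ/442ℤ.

442 = 2 * 13 * 17.
φ(2) = 2 − 1 = 1.
φ(13) = 13 − 1 = 12.
φ(17) = 17 − 1 = 16.
Since φ is multiplicative, φ(442) = 1 · 12 · 16 = 192.

192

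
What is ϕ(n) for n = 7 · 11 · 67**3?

17776440

φ(23158751) = 23158751 · (1 − 1/7) · (1 − 1/11) · (1 − 1/67)
       = 23158751 · 3960/5159 = 17776440.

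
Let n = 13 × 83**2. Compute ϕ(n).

81672

φ(89557) = 89557 · (1 − 1/13) · (1 − 1/83)
       = 89557 · 984/1079 = 81672.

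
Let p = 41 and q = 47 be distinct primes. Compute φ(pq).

1840

For distinct primes, φ(pq) = (p−1)(q−1) = 40 × 46 = 1840.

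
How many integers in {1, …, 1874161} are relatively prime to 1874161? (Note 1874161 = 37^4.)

φ(1874161) = 1874161 · (1 − 1/37)
       = 1874161 · 36/37 = 1823508.

1823508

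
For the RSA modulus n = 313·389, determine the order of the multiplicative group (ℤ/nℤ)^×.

φ(n) = (p − 1)(q − 1) = (313−1)(389−1) = 312·388 = 121056.

121056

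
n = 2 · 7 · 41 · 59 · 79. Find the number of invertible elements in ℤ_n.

φ(2675414) = 2675414 · (1 − 1/2) · (1 − 1/7) · (1 − 1/41) · (1 − 1/59) · (1 − 1/79)
       = 2675414 · 1085760/2675414 = 1085760.

1085760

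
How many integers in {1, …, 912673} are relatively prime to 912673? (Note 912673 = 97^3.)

903264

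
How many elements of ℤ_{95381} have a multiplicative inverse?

Prime factorization: 95381 = 11 × 13 × 23 × 29.
φ(95381) = 95381 · (1 − 1/11) · (1 − 1/13) · (1 − 1/23) · (1 − 1/29)
       = 95381 · 73920/95381 = 73920.

73920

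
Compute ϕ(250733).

197568

Prime factorization: 250733 = 7^3 · 17 · 43.
φ(250733) = 250733 · (1 − 1/7) · (1 − 1/17) · (1 − 1/43)
       = 250733 · 4032/5117 = 197568.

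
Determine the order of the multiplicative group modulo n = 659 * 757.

497448

φ(498863) = 498863 · (1 − 1/659) · (1 − 1/757)
       = 498863 · 497448/498863 = 497448.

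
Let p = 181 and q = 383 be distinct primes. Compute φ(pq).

For distinct primes, φ(pq) = (p−1)(q−1) = 180 × 382 = 68760.

68760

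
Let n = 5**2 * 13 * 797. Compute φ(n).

191040

φ(259025) = 259025 · (1 − 1/5) · (1 − 1/13) · (1 − 1/797)
       = 259025 · 38208/51805 = 191040.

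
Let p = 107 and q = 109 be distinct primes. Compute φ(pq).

11448

For distinct primes, φ(pq) = (p−1)(q−1) = 106 × 108 = 11448.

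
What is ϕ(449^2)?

φ(449^2) = 449^2 − 449^1 = 201601 − 449 = 201152.

201152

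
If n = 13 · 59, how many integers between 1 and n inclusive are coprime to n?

φ(13) = 13 − 1 = 12.
φ(59) = 59 − 1 = 58.
Since φ is multiplicative, φ(767) = 12 · 58 = 696.

696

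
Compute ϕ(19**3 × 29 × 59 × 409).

4305522816

φ(4799921341) = 4799921341 · (1 − 1/19) · (1 − 1/29) · (1 − 1/59) · (1 − 1/409)
       = 4799921341 · 11926656/13296181 = 4305522816.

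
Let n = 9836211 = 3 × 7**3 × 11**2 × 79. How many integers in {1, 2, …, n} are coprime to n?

5045040

φ(3) = 3 − 1 = 2.
φ(7^3) = 7^3 − 7^2 = 343 − 49 = 294.
φ(11^2) = 11^1·(11−1) = 11·10 = 110.
φ(79) = 79 − 1 = 78.
Multiply: 2 · 294 · 110 · 78 = 5045040.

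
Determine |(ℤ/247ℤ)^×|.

216

247 = 13 · 19.
φ(247) = 247 · (1 − 1/13) · (1 − 1/19)
       = 247 · 216/247 = 216.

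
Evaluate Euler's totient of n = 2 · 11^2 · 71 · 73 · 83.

φ(2) = 2 − 1 = 1.
φ(11^2) = 11^2 − 11^1 = 121 − 11 = 110.
φ(71) = 71 − 1 = 70.
φ(73) = 73 − 1 = 72.
φ(83) = 83 − 1 = 82.
Since φ is multiplicative, φ(104105738) = 1 · 110 · 70 · 72 · 82 = 45460800.

45460800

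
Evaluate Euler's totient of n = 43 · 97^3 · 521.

19727285760

φ(43) = 43 − 1 = 42.
φ(97^3) = 97^2·(97−1) = 9409·96 = 903264.
φ(521) = 521 − 1 = 520.
φ(20446613219) = 42 × 903264 × 520 = 19727285760.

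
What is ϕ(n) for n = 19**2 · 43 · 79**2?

φ(19^2) = 19^1·(19−1) = 19·18 = 342.
φ(43) = 43 − 1 = 42.
φ(79^2) = 79^1·(79−1) = 79·78 = 6162.
Since φ is multiplicative, φ(96879043) = 342 · 42 · 6162 = 88510968.

88510968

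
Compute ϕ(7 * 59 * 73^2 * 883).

1613255616

φ(7) = 7 − 1 = 6.
φ(59) = 59 − 1 = 58.
φ(73^2) = 73^2 − 73^1 = 5329 − 73 = 5256.
φ(883) = 883 − 1 = 882.
Multiply: 6 · 58 · 5256 · 882 = 1613255616.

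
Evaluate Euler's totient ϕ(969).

576

Factor 969: 969 = 3 · 17 · 19.
φ(969) = 969 · (1 − 1/3) · (1 − 1/17) · (1 − 1/19)
       = 969 · 576/969 = 576.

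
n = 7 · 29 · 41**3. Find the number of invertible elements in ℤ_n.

11296320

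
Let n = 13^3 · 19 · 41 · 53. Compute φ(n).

φ(13^3) = 13^2·(13−1) = 169·12 = 2028.
φ(19) = 19 − 1 = 18.
φ(41) = 41 − 1 = 40.
φ(53) = 53 − 1 = 52.
Multiply: 2028 · 18 · 40 · 52 = 75928320.

75928320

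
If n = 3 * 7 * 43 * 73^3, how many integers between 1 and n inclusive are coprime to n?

φ(351282351) = 351282351 · (1 − 1/3) · (1 − 1/7) · (1 − 1/43) · (1 − 1/73)
       = 351282351 · 36288/65919 = 193378752.

193378752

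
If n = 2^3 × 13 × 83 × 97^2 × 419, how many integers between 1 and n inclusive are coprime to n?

15320549376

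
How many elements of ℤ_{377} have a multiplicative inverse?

336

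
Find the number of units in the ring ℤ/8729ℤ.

7056

Factor 8729: 8729 = 7 × 29 × 43.
φ(7) = 7 − 1 = 6.
φ(29) = 29 − 1 = 28.
φ(43) = 43 − 1 = 42.
Since φ is multiplicative, φ(8729) = 6 · 28 · 42 = 7056.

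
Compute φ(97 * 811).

φ(78667) = 78667 · (1 − 1/97) · (1 − 1/811)
       = 78667 · 77760/78667 = 77760.

77760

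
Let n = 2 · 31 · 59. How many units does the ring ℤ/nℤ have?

1740

φ(3658) = 3658 · (1 − 1/2) · (1 − 1/31) · (1 − 1/59)
       = 3658 · 1740/3658 = 1740.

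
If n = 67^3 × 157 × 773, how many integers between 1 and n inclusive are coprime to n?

35680870368

φ(36500898443) = 36500898443 · (1 − 1/67) · (1 − 1/157) · (1 − 1/773)
       = 36500898443 · 7948512/8131187 = 35680870368.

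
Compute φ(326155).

241920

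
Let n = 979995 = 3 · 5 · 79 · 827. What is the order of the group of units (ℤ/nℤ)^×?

515424

φ(979995) = 979995 · (1 − 1/3) · (1 − 1/5) · (1 − 1/79) · (1 − 1/827)
       = 979995 · 515424/979995 = 515424.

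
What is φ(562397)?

470400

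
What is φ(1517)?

1517 = 37 * 41.
φ(1517) = 1517 · (1 − 1/37) · (1 − 1/41)
       = 1517 · 1440/1517 = 1440.

1440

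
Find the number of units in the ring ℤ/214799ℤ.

187200

Factor 214799: 214799 = 13^2 · 31 · 41.
φ(13^2) = 13^2 − 13^1 = 169 − 13 = 156.
φ(31) = 31 − 1 = 30.
φ(41) = 41 − 1 = 40.
Multiply: 156 · 30 · 40 = 187200.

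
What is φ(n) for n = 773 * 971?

748840

φ(750583) = 750583 · (1 − 1/773) · (1 − 1/971)
       = 750583 · 748840/750583 = 748840.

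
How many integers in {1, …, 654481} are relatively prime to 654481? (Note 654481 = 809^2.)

φ(809^2) = 809^2 − 809^1 = 654481 − 809 = 653672.

653672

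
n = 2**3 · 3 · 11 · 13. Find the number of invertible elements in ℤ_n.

960

φ(3432) = 3432 · (1 − 1/2) · (1 − 1/3) · (1 − 1/11) · (1 − 1/13)
       = 3432 · 240/858 = 960.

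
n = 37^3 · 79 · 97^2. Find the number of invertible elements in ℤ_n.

35796743424

φ(37^3) = 37^2·(37−1) = 1369·36 = 49284.
φ(79) = 79 − 1 = 78.
φ(97^2) = 97^1·(97−1) = 97·96 = 9312.
Multiply: 49284 · 78 · 9312 = 35796743424.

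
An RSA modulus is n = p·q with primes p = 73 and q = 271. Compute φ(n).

19440

φ(73) = 73 − 1 = 72.
φ(271) = 271 − 1 = 270.
Multiply: 72 · 270 = 19440.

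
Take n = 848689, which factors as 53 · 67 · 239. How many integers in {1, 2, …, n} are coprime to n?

φ(848689) = 848689 · (1 − 1/53) · (1 − 1/67) · (1 − 1/239)
       = 848689 · 816816/848689 = 816816.

816816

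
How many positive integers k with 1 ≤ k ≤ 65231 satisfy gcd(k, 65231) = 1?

Prime factorization: 65231 = 37 × 41 × 43.
φ(65231) = 65231 · (1 − 1/37) · (1 − 1/41) · (1 − 1/43)
       = 65231 · 60480/65231 = 60480.

60480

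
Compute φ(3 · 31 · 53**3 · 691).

φ(9567282651) = 9567282651 · (1 − 1/3) · (1 − 1/31) · (1 − 1/53) · (1 − 1/691)
       = 9567282651 · 2152800/3405939 = 6047215200.

6047215200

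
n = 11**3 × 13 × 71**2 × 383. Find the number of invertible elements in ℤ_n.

27566800800

φ(11^3) = 11^2·(11−1) = 121·10 = 1210.
φ(13) = 13 − 1 = 12.
φ(71^2) = 71^1·(71−1) = 71·70 = 4970.
φ(383) = 383 − 1 = 382.
φ(33406954009) = 1210 × 12 × 4970 × 382 = 27566800800.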